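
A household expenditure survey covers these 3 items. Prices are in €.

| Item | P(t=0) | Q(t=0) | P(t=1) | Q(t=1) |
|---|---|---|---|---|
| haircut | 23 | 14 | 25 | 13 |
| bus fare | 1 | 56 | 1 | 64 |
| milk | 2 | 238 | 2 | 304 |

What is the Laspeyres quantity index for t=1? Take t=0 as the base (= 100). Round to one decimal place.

Laspeyres quantity index uses base-period prices as weights.
ΣP(t=0)·Q(t=1) = 23×13 + 1×64 + 2×304 = 299 + 64 + 608 = 971
ΣP(t=0)·Q(t=0) = 23×14 + 1×56 + 2×238 = 322 + 56 + 476 = 854
Index = 971 / 854 × 100 = 113.7002

113.7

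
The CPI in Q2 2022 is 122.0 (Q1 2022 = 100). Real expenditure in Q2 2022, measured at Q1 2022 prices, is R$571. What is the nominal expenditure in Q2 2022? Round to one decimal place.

696.6

Nominal = Real × (Index/100) = 571 × (122.0/100)
        = 571 × 1.220 = 696.6200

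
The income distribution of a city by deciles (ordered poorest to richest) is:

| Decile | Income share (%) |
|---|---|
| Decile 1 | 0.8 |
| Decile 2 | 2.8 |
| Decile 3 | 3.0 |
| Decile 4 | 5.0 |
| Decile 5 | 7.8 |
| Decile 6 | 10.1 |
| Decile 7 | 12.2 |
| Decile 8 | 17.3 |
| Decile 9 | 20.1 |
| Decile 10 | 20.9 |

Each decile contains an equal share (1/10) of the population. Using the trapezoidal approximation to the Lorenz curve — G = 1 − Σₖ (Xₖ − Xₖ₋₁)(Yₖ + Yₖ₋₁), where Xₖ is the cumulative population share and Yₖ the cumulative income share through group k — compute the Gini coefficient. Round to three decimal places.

0.397

Cumulative income shares Yₖ: 0.0080, 0.0360, 0.0660, 0.1160, 0.1940, 0.2950, 0.4170, 0.5900, 0.7910, 1.0000
Σ (Xₖ−Xₖ₋₁)(Yₖ+Yₖ₋₁) = (1/10)(0.0080+0.0000) + (1/10)(0.0360+0.0080) + (1/10)(0.0660+0.0360) + (1/10)(0.1160+0.0660) + (1/10)(0.1940+0.1160) + (1/10)(0.2950+0.1940) + (1/10)(0.4170+0.2950) + (1/10)(0.5900+0.4170) + (1/10)(0.7910+0.5900) + (1/10)(1.0000+0.7910)
  = 0.0008 + 0.0044 + 0.0102 + 0.0182 + 0.0310 + 0.0489 + 0.0712 + 0.1007 + 0.1381 + 0.1791 = 0.6026
G = 1 − 0.6026 = 0.3974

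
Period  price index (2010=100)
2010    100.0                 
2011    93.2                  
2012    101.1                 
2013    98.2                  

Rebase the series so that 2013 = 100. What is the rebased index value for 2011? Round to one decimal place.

Rebased(2011) = 93.2 / 98.2 × 100 = 94.9084

94.9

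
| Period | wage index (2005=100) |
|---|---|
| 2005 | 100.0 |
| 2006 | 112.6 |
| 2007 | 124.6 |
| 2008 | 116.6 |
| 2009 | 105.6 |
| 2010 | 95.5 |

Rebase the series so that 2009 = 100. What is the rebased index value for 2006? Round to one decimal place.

106.6

Rebased(2006) = 112.6 / 105.6 × 100 = 106.6288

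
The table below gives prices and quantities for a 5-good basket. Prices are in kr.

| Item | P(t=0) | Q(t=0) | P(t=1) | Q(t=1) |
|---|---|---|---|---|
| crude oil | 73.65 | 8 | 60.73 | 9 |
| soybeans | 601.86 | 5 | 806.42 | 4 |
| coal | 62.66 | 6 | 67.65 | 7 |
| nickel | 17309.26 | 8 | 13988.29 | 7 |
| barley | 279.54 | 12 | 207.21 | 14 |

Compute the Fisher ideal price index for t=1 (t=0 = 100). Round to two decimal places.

81.77

Laspeyres component (base-period weights):
ΣP(t=1)Q(t=0) = 60.73×8 + 806.42×5 + 67.65×6 + 13988.29×8 + 207.21×12 = 485.84 + 4032.1 + 405.9 + 111906.32 + 2486.52 = 119316.68
ΣP(t=0)Q(t=0) = 73.65×8 + 601.86×5 + 62.66×6 + 17309.26×8 + 279.54×12 = 589.2 + 3009.3 + 375.96 + 138474.08 + 3354.48 = 145803.02
L = 119316.68 / 145803.02 × 100 = 81.8342
Paasche component (current-period weights):
ΣP(t=1)Q(t=1) = 60.73×9 + 806.42×4 + 67.65×7 + 13988.29×7 + 207.21×14 = 546.57 + 3225.68 + 473.55 + 97918.03 + 2900.94 = 105064.77
ΣP(t=0)Q(t=1) = 73.65×9 + 601.86×4 + 62.66×7 + 17309.26×7 + 279.54×14 = 662.85 + 2407.44 + 438.62 + 121164.82 + 3913.56 = 128587.29
P = 105064.77 / 128587.29 × 100 = 81.7070
Fisher = √(L × P) = √(81.8342 × 81.7070) = 81.7705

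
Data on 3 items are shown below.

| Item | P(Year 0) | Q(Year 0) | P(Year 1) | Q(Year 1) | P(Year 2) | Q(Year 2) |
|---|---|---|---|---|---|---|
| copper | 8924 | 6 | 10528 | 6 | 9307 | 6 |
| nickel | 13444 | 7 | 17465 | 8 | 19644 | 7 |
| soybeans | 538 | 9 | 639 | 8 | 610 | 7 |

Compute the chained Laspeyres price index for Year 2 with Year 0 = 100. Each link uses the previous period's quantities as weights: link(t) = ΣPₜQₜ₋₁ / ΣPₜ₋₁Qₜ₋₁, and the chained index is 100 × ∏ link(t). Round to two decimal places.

Link Year 0→Year 1:
ΣP(Year 1)Q(Year 0) = 10528×6 + 17465×7 + 639×9 = 63168 + 122255 + 5751 = 191174
ΣP(Year 0)Q(Year 0) = 8924×6 + 13444×7 + 538×9 = 53544 + 94108 + 4842 = 152494
link = 191174/152494 = 1.253649
Link Year 1→Year 2:
ΣP(Year 2)Q(Year 1) = 9307×6 + 19644×8 + 610×8 = 55842 + 157152 + 4880 = 217874
ΣP(Year 1)Q(Year 1) = 10528×6 + 17465×8 + 639×8 = 63168 + 139720 + 5112 = 208000
link = 217874/208000 = 1.047471
Chained index = 100 × 1.253649 × 1.047471 = 131.3162

131.32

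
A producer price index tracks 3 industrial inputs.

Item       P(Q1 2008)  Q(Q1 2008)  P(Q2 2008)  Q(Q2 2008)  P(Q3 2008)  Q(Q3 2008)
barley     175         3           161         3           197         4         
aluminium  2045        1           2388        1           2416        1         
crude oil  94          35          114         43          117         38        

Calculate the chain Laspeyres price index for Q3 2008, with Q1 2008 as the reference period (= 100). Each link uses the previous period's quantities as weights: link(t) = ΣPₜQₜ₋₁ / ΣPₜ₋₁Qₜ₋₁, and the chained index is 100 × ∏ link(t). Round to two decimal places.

121.07

Link Q1 2008→Q2 2008:
ΣP(Q2 2008)Q(Q1 2008) = 161×3 + 2388×1 + 114×35 = 483 + 2388 + 3990 = 6861
ΣP(Q1 2008)Q(Q1 2008) = 175×3 + 2045×1 + 94×35 = 525 + 2045 + 3290 = 5860
link = 6861/5860 = 1.170819
Link Q2 2008→Q3 2008:
ΣP(Q3 2008)Q(Q2 2008) = 197×3 + 2416×1 + 117×43 = 591 + 2416 + 5031 = 8038
ΣP(Q2 2008)Q(Q2 2008) = 161×3 + 2388×1 + 114×43 = 483 + 2388 + 4902 = 7773
link = 8038/7773 = 1.034092
Chained index = 100 × 1.170819 × 1.034092 = 121.0735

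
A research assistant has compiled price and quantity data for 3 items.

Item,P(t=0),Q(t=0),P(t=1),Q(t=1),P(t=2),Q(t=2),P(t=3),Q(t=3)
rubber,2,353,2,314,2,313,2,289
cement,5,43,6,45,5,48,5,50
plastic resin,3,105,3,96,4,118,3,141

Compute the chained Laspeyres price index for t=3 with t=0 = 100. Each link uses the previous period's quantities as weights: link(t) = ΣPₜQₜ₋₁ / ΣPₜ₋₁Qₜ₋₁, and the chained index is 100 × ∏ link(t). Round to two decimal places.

Link t=0→t=1:
ΣP(t=1)Q(t=0) = 2×353 + 6×43 + 3×105 = 706 + 258 + 315 = 1279
ΣP(t=0)Q(t=0) = 2×353 + 5×43 + 3×105 = 706 + 215 + 315 = 1236
link = 1279/1236 = 1.034790
Link t=1→t=2:
ΣP(t=2)Q(t=1) = 2×314 + 5×45 + 4×96 = 628 + 225 + 384 = 1237
ΣP(t=1)Q(t=1) = 2×314 + 6×45 + 3×96 = 628 + 270 + 288 = 1186
link = 1237/1186 = 1.043002
Link t=2→t=3:
ΣP(t=3)Q(t=2) = 2×313 + 5×48 + 3×118 = 626 + 240 + 354 = 1220
ΣP(t=2)Q(t=2) = 2×313 + 5×48 + 4×118 = 626 + 240 + 472 = 1338
link = 1220/1338 = 0.911809
Chained index = 100 × 1.034790 × 1.043002 × 0.911809 = 98.4104

98.41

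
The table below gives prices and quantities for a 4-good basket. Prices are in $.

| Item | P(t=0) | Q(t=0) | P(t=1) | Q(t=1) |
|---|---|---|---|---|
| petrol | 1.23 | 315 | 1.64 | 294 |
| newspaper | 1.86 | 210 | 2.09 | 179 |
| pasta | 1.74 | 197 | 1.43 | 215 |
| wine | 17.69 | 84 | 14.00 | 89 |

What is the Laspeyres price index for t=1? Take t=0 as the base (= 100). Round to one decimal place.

92.6

Laspeyres price index uses base-period quantities as weights.
ΣP(t=1)·Q(t=0) = 1.64×315 + 2.09×210 + 1.43×197 + 14.00×84 = 516.6 + 438.9 + 281.71 + 1176 = 2413.21
ΣP(t=0)·Q(t=0) = 1.23×315 + 1.86×210 + 1.74×197 + 17.69×84 = 387.45 + 390.6 + 342.78 + 1485.96 = 2606.79
Index = 2413.21 / 2606.79 × 100 = 92.5740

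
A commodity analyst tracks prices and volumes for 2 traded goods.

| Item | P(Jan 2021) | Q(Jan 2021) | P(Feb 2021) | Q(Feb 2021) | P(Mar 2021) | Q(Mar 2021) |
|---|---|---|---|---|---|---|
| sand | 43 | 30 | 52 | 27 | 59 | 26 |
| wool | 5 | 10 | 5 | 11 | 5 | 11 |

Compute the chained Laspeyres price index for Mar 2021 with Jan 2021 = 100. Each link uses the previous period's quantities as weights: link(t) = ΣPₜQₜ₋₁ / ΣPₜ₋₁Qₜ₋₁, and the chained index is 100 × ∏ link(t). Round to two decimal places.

Link Jan 2021→Feb 2021:
ΣP(Feb 2021)Q(Jan 2021) = 52×30 + 5×10 = 1560 + 50 = 1610
ΣP(Jan 2021)Q(Jan 2021) = 43×30 + 5×10 = 1290 + 50 = 1340
link = 1610/1340 = 1.201493
Link Feb 2021→Mar 2021:
ΣP(Mar 2021)Q(Feb 2021) = 59×27 + 5×11 = 1593 + 55 = 1648
ΣP(Feb 2021)Q(Feb 2021) = 52×27 + 5×11 = 1404 + 55 = 1459
link = 1648/1459 = 1.129541
Chained index = 100 × 1.201493 × 1.129541 = 135.7135

135.71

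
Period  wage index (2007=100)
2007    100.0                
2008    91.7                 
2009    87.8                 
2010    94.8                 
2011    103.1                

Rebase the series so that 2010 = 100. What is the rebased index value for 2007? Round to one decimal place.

105.5

Rebased(2007) = 100.0 / 94.8 × 100 = 105.4852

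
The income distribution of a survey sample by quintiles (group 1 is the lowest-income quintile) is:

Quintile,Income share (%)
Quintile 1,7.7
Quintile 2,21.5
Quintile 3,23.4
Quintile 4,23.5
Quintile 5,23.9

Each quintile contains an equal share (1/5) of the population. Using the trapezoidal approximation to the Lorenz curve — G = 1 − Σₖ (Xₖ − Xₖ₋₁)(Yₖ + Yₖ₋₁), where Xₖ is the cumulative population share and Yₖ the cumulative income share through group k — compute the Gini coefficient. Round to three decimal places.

Cumulative income shares Yₖ: 0.0770, 0.2920, 0.5260, 0.7610, 1.0000
Σ (Xₖ−Xₖ₋₁)(Yₖ+Yₖ₋₁) = (1/5)(0.0770+0.0000) + (1/5)(0.2920+0.0770) + (1/5)(0.5260+0.2920) + (1/5)(0.7610+0.5260) + (1/5)(1.0000+0.7610)
  = 0.0154 + 0.0738 + 0.1636 + 0.2574 + 0.3522 = 0.8624
G = 1 − 0.8624 = 0.1376

0.138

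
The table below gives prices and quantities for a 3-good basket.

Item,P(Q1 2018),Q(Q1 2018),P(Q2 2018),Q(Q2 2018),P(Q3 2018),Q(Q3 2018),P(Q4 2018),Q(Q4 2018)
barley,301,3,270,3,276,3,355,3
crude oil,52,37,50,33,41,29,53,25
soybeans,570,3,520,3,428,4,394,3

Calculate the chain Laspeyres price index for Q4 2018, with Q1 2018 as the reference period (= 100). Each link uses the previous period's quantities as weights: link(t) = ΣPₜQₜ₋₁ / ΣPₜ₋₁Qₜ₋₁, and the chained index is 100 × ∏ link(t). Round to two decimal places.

Link Q1 2018→Q2 2018:
ΣP(Q2 2018)Q(Q1 2018) = 270×3 + 50×37 + 520×3 = 810 + 1850 + 1560 = 4220
ΣP(Q1 2018)Q(Q1 2018) = 301×3 + 52×37 + 570×3 = 903 + 1924 + 1710 = 4537
link = 4220/4537 = 0.930130
Link Q2 2018→Q3 2018:
ΣP(Q3 2018)Q(Q2 2018) = 276×3 + 41×33 + 428×3 = 828 + 1353 + 1284 = 3465
ΣP(Q2 2018)Q(Q2 2018) = 270×3 + 50×33 + 520×3 = 810 + 1650 + 1560 = 4020
link = 3465/4020 = 0.861940
Link Q3 2018→Q4 2018:
ΣP(Q4 2018)Q(Q3 2018) = 355×3 + 53×29 + 394×4 = 1065 + 1537 + 1576 = 4178
ΣP(Q3 2018)Q(Q3 2018) = 276×3 + 41×29 + 428×4 = 828 + 1189 + 1712 = 3729
link = 4178/3729 = 1.120408
Chained index = 100 × 0.930130 × 0.861940 × 1.120408 = 89.8249

89.82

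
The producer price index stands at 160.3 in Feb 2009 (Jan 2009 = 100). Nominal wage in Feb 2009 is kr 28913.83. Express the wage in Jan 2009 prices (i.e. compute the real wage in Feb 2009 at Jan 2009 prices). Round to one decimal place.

Real = Nominal ÷ (Index/100) = 28913.83 ÷ (160.3/100)
     = 28913.83 ÷ 1.603 = 18037.3238

18037.3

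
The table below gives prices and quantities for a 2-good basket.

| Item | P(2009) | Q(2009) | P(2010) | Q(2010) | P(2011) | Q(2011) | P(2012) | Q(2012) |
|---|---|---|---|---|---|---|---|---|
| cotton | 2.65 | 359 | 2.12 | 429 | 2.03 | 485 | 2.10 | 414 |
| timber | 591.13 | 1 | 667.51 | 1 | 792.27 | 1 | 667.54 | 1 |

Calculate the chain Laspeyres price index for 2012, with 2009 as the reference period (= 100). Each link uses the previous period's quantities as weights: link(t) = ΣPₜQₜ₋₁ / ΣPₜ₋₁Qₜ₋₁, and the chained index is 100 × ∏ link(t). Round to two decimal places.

92.69

Link 2009→2010:
ΣP(2010)Q(2009) = 2.12×359 + 667.51×1 = 761.08 + 667.51 = 1428.59
ΣP(2009)Q(2009) = 2.65×359 + 591.13×1 = 951.35 + 591.13 = 1542.48
link = 1428.59/1542.48 = 0.926164
Link 2010→2011:
ΣP(2011)Q(2010) = 2.03×429 + 792.27×1 = 870.87 + 792.27 = 1663.14
ΣP(2010)Q(2010) = 2.12×429 + 667.51×1 = 909.48 + 667.51 = 1576.99
link = 1663.14/1576.99 = 1.054629
Link 2011→2012:
ΣP(2012)Q(2011) = 2.10×485 + 667.54×1 = 1018.5 + 667.54 = 1686.04
ΣP(2011)Q(2011) = 2.03×485 + 792.27×1 = 984.55 + 792.27 = 1776.82
link = 1686.04/1776.82 = 0.948909
Chained index = 100 × 0.926164 × 1.054629 × 0.948909 = 92.6856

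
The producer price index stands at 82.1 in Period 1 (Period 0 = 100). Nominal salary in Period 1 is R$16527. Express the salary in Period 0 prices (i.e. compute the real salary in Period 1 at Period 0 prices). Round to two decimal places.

20130.33

Real = Nominal ÷ (Index/100) = 16527 ÷ (82.1/100)
     = 16527 ÷ 0.821 = 20130.3289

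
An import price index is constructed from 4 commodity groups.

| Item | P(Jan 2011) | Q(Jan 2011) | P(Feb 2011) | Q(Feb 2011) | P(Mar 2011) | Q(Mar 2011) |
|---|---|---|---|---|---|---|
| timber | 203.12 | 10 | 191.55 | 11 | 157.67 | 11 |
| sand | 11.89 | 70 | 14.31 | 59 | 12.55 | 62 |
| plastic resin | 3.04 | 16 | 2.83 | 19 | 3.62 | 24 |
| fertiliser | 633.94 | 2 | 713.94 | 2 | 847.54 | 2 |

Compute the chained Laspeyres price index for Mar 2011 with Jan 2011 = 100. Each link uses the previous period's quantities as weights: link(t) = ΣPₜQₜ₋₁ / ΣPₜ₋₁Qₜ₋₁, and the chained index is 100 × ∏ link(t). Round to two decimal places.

Link Jan 2011→Feb 2011:
ΣP(Feb 2011)Q(Jan 2011) = 191.55×10 + 14.31×70 + 2.83×16 + 713.94×2 = 1915.5 + 1001.7 + 45.28 + 1427.88 = 4390.36
ΣP(Jan 2011)Q(Jan 2011) = 203.12×10 + 11.89×70 + 3.04×16 + 633.94×2 = 2031.2 + 832.3 + 48.64 + 1267.88 = 4180.02
link = 4390.36/4180.02 = 1.050320
Link Feb 2011→Mar 2011:
ΣP(Mar 2011)Q(Feb 2011) = 157.67×11 + 12.55×59 + 3.62×19 + 847.54×2 = 1734.37 + 740.45 + 68.78 + 1695.08 = 4238.68
ΣP(Feb 2011)Q(Feb 2011) = 191.55×11 + 14.31×59 + 2.83×19 + 713.94×2 = 2107.05 + 844.29 + 53.77 + 1427.88 = 4432.99
link = 4238.68/4432.99 = 0.956167
Chained index = 100 × 1.050320 × 0.956167 = 100.4282

100.43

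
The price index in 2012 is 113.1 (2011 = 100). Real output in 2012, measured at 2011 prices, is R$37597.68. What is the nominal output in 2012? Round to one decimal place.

Nominal = Real × (Index/100) = 37597.68 × (113.1/100)
        = 37597.68 × 1.131 = 42522.9761

42523.0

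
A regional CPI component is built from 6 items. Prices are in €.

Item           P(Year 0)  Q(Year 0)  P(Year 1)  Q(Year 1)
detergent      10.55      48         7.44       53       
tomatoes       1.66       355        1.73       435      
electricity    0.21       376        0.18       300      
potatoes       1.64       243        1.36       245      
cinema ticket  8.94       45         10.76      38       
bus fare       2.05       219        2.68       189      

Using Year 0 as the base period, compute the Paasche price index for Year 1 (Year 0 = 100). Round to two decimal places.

99.04

Paasche price index uses current-period quantities as weights.
ΣP(Year 1)·Q(Year 1) = 7.44×53 + 1.73×435 + 0.18×300 + 1.36×245 + 10.76×38 + 2.68×189 = 394.32 + 752.55 + 54 + 333.2 + 408.88 + 506.52 = 2449.47
ΣP(Year 0)·Q(Year 1) = 10.55×53 + 1.66×435 + 0.21×300 + 1.64×245 + 8.94×38 + 2.05×189 = 559.15 + 722.1 + 63 + 401.8 + 339.72 + 387.45 = 2473.22
Index = 2449.47 / 2473.22 × 100 = 99.0397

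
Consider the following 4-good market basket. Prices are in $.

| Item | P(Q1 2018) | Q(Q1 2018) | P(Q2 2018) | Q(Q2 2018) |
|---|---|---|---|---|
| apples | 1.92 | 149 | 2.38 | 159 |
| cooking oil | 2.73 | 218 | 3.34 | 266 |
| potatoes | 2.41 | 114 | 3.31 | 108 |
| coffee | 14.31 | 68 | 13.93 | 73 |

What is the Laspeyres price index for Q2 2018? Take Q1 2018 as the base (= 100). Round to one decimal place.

113.1

Laspeyres price index uses base-period quantities as weights.
ΣP(Q2 2018)·Q(Q1 2018) = 2.38×149 + 3.34×218 + 3.31×114 + 13.93×68 = 354.62 + 728.12 + 377.34 + 947.24 = 2407.32
ΣP(Q1 2018)·Q(Q1 2018) = 1.92×149 + 2.73×218 + 2.41×114 + 14.31×68 = 286.08 + 595.14 + 274.74 + 973.08 = 2129.04
Index = 2407.32 / 2129.04 × 100 = 113.0707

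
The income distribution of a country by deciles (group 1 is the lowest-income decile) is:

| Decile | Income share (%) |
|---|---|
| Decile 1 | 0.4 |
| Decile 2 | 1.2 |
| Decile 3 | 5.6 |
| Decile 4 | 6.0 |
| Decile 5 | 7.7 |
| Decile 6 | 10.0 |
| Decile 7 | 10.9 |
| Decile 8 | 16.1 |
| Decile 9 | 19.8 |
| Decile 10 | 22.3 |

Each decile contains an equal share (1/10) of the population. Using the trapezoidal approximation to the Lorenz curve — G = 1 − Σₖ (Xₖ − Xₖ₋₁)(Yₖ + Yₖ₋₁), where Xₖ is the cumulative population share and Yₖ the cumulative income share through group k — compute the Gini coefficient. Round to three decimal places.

Cumulative income shares Yₖ: 0.0040, 0.0160, 0.0720, 0.1320, 0.2090, 0.3090, 0.4180, 0.5790, 0.7770, 1.0000
Σ (Xₖ−Xₖ₋₁)(Yₖ+Yₖ₋₁) = (1/10)(0.0040+0.0000) + (1/10)(0.0160+0.0040) + (1/10)(0.0720+0.0160) + (1/10)(0.1320+0.0720) + (1/10)(0.2090+0.1320) + (1/10)(0.3090+0.2090) + (1/10)(0.4180+0.3090) + (1/10)(0.5790+0.4180) + (1/10)(0.7770+0.5790) + (1/10)(1.0000+0.7770)
  = 0.0004 + 0.0020 + 0.0088 + 0.0204 + 0.0341 + 0.0518 + 0.0727 + 0.0997 + 0.1356 + 0.1777 = 0.6032
G = 1 − 0.6032 = 0.3968

0.397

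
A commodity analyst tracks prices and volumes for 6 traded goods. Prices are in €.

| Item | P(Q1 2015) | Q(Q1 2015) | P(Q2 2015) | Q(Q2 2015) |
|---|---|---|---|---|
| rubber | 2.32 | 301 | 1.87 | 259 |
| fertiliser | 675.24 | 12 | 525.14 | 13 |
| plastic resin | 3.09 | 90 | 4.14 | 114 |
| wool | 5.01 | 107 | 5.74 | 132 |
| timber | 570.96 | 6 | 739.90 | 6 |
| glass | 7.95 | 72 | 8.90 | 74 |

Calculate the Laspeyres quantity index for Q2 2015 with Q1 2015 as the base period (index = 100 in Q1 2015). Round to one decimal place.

105.8

Laspeyres quantity index uses base-period prices as weights.
ΣP(Q1 2015)·Q(Q2 2015) = 2.32×259 + 675.24×13 + 3.09×114 + 5.01×132 + 570.96×6 + 7.95×74 = 600.88 + 8778.12 + 352.26 + 661.32 + 3425.76 + 588.3 = 14406.64
ΣP(Q1 2015)·Q(Q1 2015) = 2.32×301 + 675.24×12 + 3.09×90 + 5.01×107 + 570.96×6 + 7.95×72 = 698.32 + 8102.88 + 278.1 + 536.07 + 3425.76 + 572.4 = 13613.53
Index = 14406.64 / 13613.53 × 100 = 105.8259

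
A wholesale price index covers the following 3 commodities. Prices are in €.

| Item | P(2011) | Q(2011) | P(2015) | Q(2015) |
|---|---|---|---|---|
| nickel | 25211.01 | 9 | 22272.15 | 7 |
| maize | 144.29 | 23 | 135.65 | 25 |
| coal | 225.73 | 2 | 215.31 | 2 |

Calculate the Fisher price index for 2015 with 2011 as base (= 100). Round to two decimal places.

88.46

Laspeyres component (base-period weights):
ΣP(2015)Q(2011) = 22272.15×9 + 135.65×23 + 215.31×2 = 200449.35 + 3119.95 + 430.62 = 203999.92
ΣP(2011)Q(2011) = 25211.01×9 + 144.29×23 + 225.73×2 = 226899.09 + 3318.67 + 451.46 = 230669.22
L = 203999.92 / 230669.22 × 100 = 88.4383
Paasche component (current-period weights):
ΣP(2015)Q(2015) = 22272.15×7 + 135.65×25 + 215.31×2 = 155905.05 + 3391.25 + 430.62 = 159726.92
ΣP(2011)Q(2015) = 25211.01×7 + 144.29×25 + 225.73×2 = 176477.07 + 3607.25 + 451.46 = 180535.78
P = 159726.92 / 180535.78 × 100 = 88.4738
Fisher = √(L × P) = √(88.4383 × 88.4738) = 88.4561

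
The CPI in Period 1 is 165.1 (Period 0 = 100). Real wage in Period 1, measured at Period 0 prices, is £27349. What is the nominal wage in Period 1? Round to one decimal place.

Nominal = Real × (Index/100) = 27349 × (165.1/100)
        = 27349 × 1.651 = 45153.1990

45153.2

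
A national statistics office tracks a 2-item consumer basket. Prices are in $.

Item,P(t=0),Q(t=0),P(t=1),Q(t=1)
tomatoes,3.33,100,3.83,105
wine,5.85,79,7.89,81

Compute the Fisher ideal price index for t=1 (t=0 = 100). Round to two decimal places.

Laspeyres component (base-period weights):
ΣP(t=1)Q(t=0) = 3.83×100 + 7.89×79 = 383 + 623.31 = 1006.31
ΣP(t=0)Q(t=0) = 3.33×100 + 5.85×79 = 333 + 462.15 = 795.15
L = 1006.31 / 795.15 × 100 = 126.5560
Paasche component (current-period weights):
ΣP(t=1)Q(t=1) = 3.83×105 + 7.89×81 = 402.15 + 639.09 = 1041.24
ΣP(t=0)Q(t=1) = 3.33×105 + 5.85×81 = 349.65 + 473.85 = 823.5
P = 1041.24 / 823.5 × 100 = 126.4408
Fisher = √(L × P) = √(126.5560 × 126.4408) = 126.4984

126.50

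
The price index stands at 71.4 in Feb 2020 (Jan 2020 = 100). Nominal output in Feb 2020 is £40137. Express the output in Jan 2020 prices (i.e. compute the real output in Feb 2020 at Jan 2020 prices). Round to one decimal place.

56214.3

Real = Nominal ÷ (Index/100) = 40137 ÷ (71.4/100)
     = 40137 ÷ 0.714 = 56214.2857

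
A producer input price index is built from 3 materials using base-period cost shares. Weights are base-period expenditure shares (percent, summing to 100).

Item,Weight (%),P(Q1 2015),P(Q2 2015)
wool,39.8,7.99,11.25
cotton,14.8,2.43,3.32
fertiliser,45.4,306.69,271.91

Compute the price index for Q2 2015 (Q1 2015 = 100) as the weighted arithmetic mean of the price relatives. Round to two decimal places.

116.51

wool: 39.8 × (11.25/7.99) = 39.8 × 1.408010 = 56.0388
cotton: 14.8 × (3.32/2.43) = 14.8 × 1.366255 = 20.2206
fertiliser: 45.4 × (271.91/306.69) = 45.4 × 0.886596 = 40.2514
Index = Σ wᵢ·(p₁ᵢ/p₀ᵢ) = 56.0388 + 20.2206 + 40.2514 = 116.5108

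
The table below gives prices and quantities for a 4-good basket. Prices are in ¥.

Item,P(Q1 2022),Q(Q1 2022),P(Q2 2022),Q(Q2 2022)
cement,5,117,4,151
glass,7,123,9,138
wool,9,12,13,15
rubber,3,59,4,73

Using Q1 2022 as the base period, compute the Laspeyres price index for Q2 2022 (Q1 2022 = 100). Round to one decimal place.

Laspeyres price index uses base-period quantities as weights.
ΣP(Q2 2022)·Q(Q1 2022) = 4×117 + 9×123 + 13×12 + 4×59 = 468 + 1107 + 156 + 236 = 1967
ΣP(Q1 2022)·Q(Q1 2022) = 5×117 + 7×123 + 9×12 + 3×59 = 585 + 861 + 108 + 177 = 1731
Index = 1967 / 1731 × 100 = 113.6337

113.6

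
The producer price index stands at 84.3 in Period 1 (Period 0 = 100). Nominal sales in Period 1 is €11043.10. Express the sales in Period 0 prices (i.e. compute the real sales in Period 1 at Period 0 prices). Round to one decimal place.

13099.8

Real = Nominal ÷ (Index/100) = 11043.10 ÷ (84.3/100)
     = 11043.10 ÷ 0.843 = 13099.7628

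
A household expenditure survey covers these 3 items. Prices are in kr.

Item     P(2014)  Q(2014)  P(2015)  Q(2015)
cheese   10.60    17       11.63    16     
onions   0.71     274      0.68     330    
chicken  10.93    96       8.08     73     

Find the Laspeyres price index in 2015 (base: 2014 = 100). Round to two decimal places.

81.44

Laspeyres price index uses base-period quantities as weights.
ΣP(2015)·Q(2014) = 11.63×17 + 0.68×274 + 8.08×96 = 197.71 + 186.32 + 775.68 = 1159.71
ΣP(2014)·Q(2014) = 10.60×17 + 0.71×274 + 10.93×96 = 180.2 + 194.54 + 1049.28 = 1424.02
Index = 1159.71 / 1424.02 × 100 = 81.4392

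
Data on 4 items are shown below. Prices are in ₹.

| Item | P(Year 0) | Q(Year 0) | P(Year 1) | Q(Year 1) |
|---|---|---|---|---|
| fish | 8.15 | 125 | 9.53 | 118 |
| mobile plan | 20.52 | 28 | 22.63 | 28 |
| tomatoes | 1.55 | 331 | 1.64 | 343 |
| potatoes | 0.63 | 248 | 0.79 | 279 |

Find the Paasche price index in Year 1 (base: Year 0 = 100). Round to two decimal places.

Paasche price index uses current-period quantities as weights.
ΣP(Year 1)·Q(Year 1) = 9.53×118 + 22.63×28 + 1.64×343 + 0.79×279 = 1124.54 + 633.64 + 562.52 + 220.41 = 2541.11
ΣP(Year 0)·Q(Year 1) = 8.15×118 + 20.52×28 + 1.55×343 + 0.63×279 = 961.7 + 574.56 + 531.65 + 175.77 = 2243.68
Index = 2541.11 / 2243.68 × 100 = 113.2563

113.26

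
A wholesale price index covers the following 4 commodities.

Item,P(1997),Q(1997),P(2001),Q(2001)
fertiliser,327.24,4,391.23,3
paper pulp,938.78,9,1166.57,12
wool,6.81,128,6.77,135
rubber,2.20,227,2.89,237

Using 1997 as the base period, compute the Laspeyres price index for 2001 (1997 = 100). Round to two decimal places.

Laspeyres price index uses base-period quantities as weights.
ΣP(2001)·Q(1997) = 391.23×4 + 1166.57×9 + 6.77×128 + 2.89×227 = 1564.92 + 10499.13 + 866.56 + 656.03 = 13586.64
ΣP(1997)·Q(1997) = 327.24×4 + 938.78×9 + 6.81×128 + 2.20×227 = 1308.96 + 8449.02 + 871.68 + 499.4 = 11129.06
Index = 13586.64 / 11129.06 × 100 = 122.0825

122.08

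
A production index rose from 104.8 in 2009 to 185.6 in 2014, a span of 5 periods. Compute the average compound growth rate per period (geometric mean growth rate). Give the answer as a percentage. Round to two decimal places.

Growth factor = (185.6/104.8)^(1/5) = (1.770992)^(1/5) = 1.121097
Growth rate = 1.121097 − 1 = 0.121097 = 12.1097%

12.11%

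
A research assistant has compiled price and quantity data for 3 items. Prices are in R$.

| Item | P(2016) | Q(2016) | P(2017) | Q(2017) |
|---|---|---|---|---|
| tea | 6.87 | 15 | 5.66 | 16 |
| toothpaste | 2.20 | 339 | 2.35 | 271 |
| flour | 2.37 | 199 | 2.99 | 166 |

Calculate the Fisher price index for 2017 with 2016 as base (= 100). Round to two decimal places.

111.56

Laspeyres component (base-period weights):
ΣP(2017)Q(2016) = 5.66×15 + 2.35×339 + 2.99×199 = 84.9 + 796.65 + 595.01 = 1476.56
ΣP(2016)Q(2016) = 6.87×15 + 2.20×339 + 2.37×199 = 103.05 + 745.8 + 471.63 = 1320.48
L = 1476.56 / 1320.48 × 100 = 111.8199
Paasche component (current-period weights):
ΣP(2017)Q(2017) = 5.66×16 + 2.35×271 + 2.99×166 = 90.56 + 636.85 + 496.34 = 1223.75
ΣP(2016)Q(2017) = 6.87×16 + 2.20×271 + 2.37×166 = 109.92 + 596.2 + 393.42 = 1099.54
P = 1223.75 / 1099.54 × 100 = 111.2965
Fisher = √(L × P) = √(111.8199 × 111.2965) = 111.5579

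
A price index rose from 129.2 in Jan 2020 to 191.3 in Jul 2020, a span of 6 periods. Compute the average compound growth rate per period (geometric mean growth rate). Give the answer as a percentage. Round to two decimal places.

Growth factor = (191.3/129.2)^(1/6) = (1.480650)^(1/6) = 1.067600
Growth rate = 1.067600 − 1 = 0.067600 = 6.7600%

6.76%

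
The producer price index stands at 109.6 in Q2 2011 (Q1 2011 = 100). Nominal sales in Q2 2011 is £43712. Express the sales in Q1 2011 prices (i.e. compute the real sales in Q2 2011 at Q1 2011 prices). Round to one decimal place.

Real = Nominal ÷ (Index/100) = 43712 ÷ (109.6/100)
     = 43712 ÷ 1.096 = 39883.2117

39883.2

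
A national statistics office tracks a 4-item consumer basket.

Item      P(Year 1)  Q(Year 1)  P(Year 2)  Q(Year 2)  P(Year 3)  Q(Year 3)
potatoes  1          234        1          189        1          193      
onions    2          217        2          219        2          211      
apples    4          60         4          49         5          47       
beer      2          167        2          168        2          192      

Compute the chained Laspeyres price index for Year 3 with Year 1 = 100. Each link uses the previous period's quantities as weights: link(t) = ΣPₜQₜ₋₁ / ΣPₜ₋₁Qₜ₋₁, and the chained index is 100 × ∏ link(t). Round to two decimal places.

104.23

Link Year 1→Year 2:
ΣP(Year 2)Q(Year 1) = 1×234 + 2×217 + 4×60 + 2×167 = 234 + 434 + 240 + 334 = 1242
ΣP(Year 1)Q(Year 1) = 1×234 + 2×217 + 4×60 + 2×167 = 234 + 434 + 240 + 334 = 1242
link = 1242/1242 = 1.000000
Link Year 2→Year 3:
ΣP(Year 3)Q(Year 2) = 1×189 + 2×219 + 5×49 + 2×168 = 189 + 438 + 245 + 336 = 1208
ΣP(Year 2)Q(Year 2) = 1×189 + 2×219 + 4×49 + 2×168 = 189 + 438 + 196 + 336 = 1159
link = 1208/1159 = 1.042278
Chained index = 100 × 1.000000 × 1.042278 = 104.2278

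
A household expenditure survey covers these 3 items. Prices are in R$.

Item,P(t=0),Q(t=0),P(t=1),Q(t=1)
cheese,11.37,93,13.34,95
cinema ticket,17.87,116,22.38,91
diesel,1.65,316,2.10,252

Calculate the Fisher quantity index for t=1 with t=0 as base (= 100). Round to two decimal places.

85.34

Laspeyres component (base-period weights):
ΣP(t=0)Q(t=1) = 11.37×95 + 17.87×91 + 1.65×252 = 1080.15 + 1626.17 + 415.8 = 3122.12
ΣP(t=0)Q(t=0) = 11.37×93 + 17.87×116 + 1.65×316 = 1057.41 + 2072.92 + 521.4 = 3651.73
L = 3122.12 / 3651.73 × 100 = 85.4970
Paasche component (current-period weights):
ΣP(t=1)Q(t=1) = 13.34×95 + 22.38×91 + 2.10×252 = 1267.3 + 2036.58 + 529.2 = 3833.08
ΣP(t=1)Q(t=0) = 13.34×93 + 22.38×116 + 2.10×316 = 1240.62 + 2596.08 + 663.6 = 4500.3
P = 3833.08 / 4500.3 × 100 = 85.1739
Fisher = √(L × P) = √(85.4970 × 85.1739) = 85.3353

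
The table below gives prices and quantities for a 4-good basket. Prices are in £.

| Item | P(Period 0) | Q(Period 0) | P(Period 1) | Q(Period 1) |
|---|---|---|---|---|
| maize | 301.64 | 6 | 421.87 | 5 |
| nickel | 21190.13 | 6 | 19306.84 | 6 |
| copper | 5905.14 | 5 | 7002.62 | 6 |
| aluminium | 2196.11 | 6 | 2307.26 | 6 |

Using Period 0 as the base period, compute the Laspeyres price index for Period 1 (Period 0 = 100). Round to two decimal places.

Laspeyres price index uses base-period quantities as weights.
ΣP(Period 1)·Q(Period 0) = 421.87×6 + 19306.84×6 + 7002.62×5 + 2307.26×6 = 2531.22 + 115841.04 + 35013.1 + 13843.56 = 167228.92
ΣP(Period 0)·Q(Period 0) = 301.64×6 + 21190.13×6 + 5905.14×5 + 2196.11×6 = 1809.84 + 127140.78 + 29525.7 + 13176.66 = 171652.98
Index = 167228.92 / 171652.98 × 100 = 97.4227

97.42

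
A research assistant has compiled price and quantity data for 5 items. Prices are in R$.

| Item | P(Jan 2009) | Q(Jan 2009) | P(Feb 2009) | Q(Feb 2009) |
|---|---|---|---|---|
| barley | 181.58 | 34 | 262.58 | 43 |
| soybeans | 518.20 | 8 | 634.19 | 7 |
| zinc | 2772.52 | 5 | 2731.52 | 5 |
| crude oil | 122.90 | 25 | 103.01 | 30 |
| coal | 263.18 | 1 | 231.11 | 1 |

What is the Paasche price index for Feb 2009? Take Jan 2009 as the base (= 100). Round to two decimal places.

Paasche price index uses current-period quantities as weights.
ΣP(Feb 2009)·Q(Feb 2009) = 262.58×43 + 634.19×7 + 2731.52×5 + 103.01×30 + 231.11×1 = 11290.94 + 4439.33 + 13657.6 + 3090.3 + 231.11 = 32709.28
ΣP(Jan 2009)·Q(Feb 2009) = 181.58×43 + 518.20×7 + 2772.52×5 + 122.90×30 + 263.18×1 = 7807.94 + 3627.4 + 13862.6 + 3687 + 263.18 = 29248.12
Index = 32709.28 / 29248.12 × 100 = 111.8338

111.83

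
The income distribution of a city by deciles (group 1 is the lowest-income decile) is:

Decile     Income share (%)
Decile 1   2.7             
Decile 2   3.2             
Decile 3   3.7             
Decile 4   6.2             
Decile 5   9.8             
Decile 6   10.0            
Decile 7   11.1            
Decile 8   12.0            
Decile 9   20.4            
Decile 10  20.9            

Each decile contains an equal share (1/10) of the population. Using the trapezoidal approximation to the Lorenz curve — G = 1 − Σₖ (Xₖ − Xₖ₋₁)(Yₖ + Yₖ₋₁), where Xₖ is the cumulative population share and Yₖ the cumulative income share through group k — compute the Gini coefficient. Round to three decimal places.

0.341

Cumulative income shares Yₖ: 0.0270, 0.0590, 0.0960, 0.1580, 0.2560, 0.3560, 0.4670, 0.5870, 0.7910, 1.0000
Σ (Xₖ−Xₖ₋₁)(Yₖ+Yₖ₋₁) = (1/10)(0.0270+0.0000) + (1/10)(0.0590+0.0270) + (1/10)(0.0960+0.0590) + (1/10)(0.1580+0.0960) + (1/10)(0.2560+0.1580) + (1/10)(0.3560+0.2560) + (1/10)(0.4670+0.3560) + (1/10)(0.5870+0.4670) + (1/10)(0.7910+0.5870) + (1/10)(1.0000+0.7910)
  = 0.0027 + 0.0086 + 0.0155 + 0.0254 + 0.0414 + 0.0612 + 0.0823 + 0.1054 + 0.1378 + 0.1791 = 0.6594
G = 1 − 0.6594 = 0.3406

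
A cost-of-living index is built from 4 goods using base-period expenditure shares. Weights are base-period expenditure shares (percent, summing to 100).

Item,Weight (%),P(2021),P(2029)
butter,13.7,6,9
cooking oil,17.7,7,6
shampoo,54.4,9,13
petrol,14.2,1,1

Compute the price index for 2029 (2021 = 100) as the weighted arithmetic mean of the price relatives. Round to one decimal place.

butter: 13.7 × (9/6) = 13.7 × 1.500000 = 20.5500
cooking oil: 17.7 × (6/7) = 17.7 × 0.857143 = 15.1714
shampoo: 54.4 × (13/9) = 54.4 × 1.444444 = 78.5778
petrol: 14.2 × (1/1) = 14.2 × 1.000000 = 14.2000
Index = Σ wᵢ·(p₁ᵢ/p₀ᵢ) = 20.5500 + 15.1714 + 78.5778 + 14.2000 = 128.4992

128.5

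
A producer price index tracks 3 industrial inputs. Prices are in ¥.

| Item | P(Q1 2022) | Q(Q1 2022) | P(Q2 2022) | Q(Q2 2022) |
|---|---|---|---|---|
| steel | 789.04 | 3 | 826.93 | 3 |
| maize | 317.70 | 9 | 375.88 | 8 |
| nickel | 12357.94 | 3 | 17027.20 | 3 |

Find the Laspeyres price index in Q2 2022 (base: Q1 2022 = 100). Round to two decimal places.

Laspeyres price index uses base-period quantities as weights.
ΣP(Q2 2022)·Q(Q1 2022) = 826.93×3 + 375.88×9 + 17027.20×3 = 2480.79 + 3382.92 + 51081.6 = 56945.31
ΣP(Q1 2022)·Q(Q1 2022) = 789.04×3 + 317.70×9 + 12357.94×3 = 2367.12 + 2859.3 + 37073.82 = 42300.24
Index = 56945.31 / 42300.24 × 100 = 134.6217

134.62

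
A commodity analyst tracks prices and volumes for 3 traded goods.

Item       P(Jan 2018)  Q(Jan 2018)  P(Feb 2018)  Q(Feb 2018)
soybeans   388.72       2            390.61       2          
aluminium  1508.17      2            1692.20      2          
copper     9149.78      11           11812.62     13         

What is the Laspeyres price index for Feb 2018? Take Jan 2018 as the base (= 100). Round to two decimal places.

128.40

Laspeyres price index uses base-period quantities as weights.
ΣP(Feb 2018)·Q(Jan 2018) = 390.61×2 + 1692.20×2 + 11812.62×11 = 781.22 + 3384.4 + 129938.82 = 134104.44
ΣP(Jan 2018)·Q(Jan 2018) = 388.72×2 + 1508.17×2 + 9149.78×11 = 777.44 + 3016.34 + 100647.58 = 104441.36
Index = 134104.44 / 104441.36 × 100 = 128.4017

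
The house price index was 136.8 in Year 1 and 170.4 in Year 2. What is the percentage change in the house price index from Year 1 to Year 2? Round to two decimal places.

24.56%

Change = (170.4 − 136.8) / 136.8 × 100
       = 33.6 / 136.8 × 100 = 24.5614%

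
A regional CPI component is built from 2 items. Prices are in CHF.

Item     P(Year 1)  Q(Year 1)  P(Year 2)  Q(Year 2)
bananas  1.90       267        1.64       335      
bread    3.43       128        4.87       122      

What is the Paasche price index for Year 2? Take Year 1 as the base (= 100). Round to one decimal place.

Paasche price index uses current-period quantities as weights.
ΣP(Year 2)·Q(Year 2) = 1.64×335 + 4.87×122 = 549.4 + 594.14 = 1143.54
ΣP(Year 1)·Q(Year 2) = 1.90×335 + 3.43×122 = 636.5 + 418.46 = 1054.96
Index = 1143.54 / 1054.96 × 100 = 108.3965

108.4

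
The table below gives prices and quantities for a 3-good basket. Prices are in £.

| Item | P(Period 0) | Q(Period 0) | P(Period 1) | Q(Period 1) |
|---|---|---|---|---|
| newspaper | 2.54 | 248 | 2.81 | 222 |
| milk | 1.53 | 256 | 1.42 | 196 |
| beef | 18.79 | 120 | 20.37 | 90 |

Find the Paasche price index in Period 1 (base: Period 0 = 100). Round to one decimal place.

107.1

Paasche price index uses current-period quantities as weights.
ΣP(Period 1)·Q(Period 1) = 2.81×222 + 1.42×196 + 20.37×90 = 623.82 + 278.32 + 1833.3 = 2735.44
ΣP(Period 0)·Q(Period 1) = 2.54×222 + 1.53×196 + 18.79×90 = 563.88 + 299.88 + 1691.1 = 2554.86
Index = 2735.44 / 2554.86 × 100 = 107.0681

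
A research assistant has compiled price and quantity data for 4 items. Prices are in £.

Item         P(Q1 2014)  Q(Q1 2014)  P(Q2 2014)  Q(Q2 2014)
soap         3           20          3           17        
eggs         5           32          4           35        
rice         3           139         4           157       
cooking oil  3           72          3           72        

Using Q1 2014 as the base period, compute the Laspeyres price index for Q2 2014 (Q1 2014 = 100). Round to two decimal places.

112.54

Laspeyres price index uses base-period quantities as weights.
ΣP(Q2 2014)·Q(Q1 2014) = 3×20 + 4×32 + 4×139 + 3×72 = 60 + 128 + 556 + 216 = 960
ΣP(Q1 2014)·Q(Q1 2014) = 3×20 + 5×32 + 3×139 + 3×72 = 60 + 160 + 417 + 216 = 853
Index = 960 / 853 × 100 = 112.5440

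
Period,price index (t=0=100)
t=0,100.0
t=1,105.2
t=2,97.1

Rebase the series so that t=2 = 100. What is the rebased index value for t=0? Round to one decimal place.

Rebased(t=0) = 100.0 / 97.1 × 100 = 102.9866

103.0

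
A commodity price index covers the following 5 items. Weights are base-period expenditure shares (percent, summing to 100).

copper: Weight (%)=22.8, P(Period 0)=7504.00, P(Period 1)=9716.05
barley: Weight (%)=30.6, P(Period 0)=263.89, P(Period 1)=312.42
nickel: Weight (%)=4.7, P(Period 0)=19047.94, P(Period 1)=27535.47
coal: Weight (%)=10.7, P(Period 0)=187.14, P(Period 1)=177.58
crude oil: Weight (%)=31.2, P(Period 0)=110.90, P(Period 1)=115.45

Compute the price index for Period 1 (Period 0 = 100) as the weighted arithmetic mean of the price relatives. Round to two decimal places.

115.18

copper: 22.8 × (9716.05/7504.00) = 22.8 × 1.294783 = 29.5210
barley: 30.6 × (312.42/263.89) = 30.6 × 1.183902 = 36.2274
nickel: 4.7 × (27535.47/19047.94) = 4.7 × 1.445588 = 6.7943
coal: 10.7 × (177.58/187.14) = 10.7 × 0.948915 = 10.1534
crude oil: 31.2 × (115.45/110.90) = 31.2 × 1.041028 = 32.4801
Index = Σ wᵢ·(p₁ᵢ/p₀ᵢ) = 29.5210 + 36.2274 + 6.7943 + 10.1534 + 32.4801 = 115.1762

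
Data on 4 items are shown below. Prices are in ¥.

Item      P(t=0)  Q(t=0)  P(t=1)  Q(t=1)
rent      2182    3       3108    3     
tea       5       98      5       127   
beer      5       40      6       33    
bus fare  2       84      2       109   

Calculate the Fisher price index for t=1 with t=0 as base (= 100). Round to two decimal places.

Laspeyres component (base-period weights):
ΣP(t=1)Q(t=0) = 3108×3 + 5×98 + 6×40 + 2×84 = 9324 + 490 + 240 + 168 = 10222
ΣP(t=0)Q(t=0) = 2182×3 + 5×98 + 5×40 + 2×84 = 6546 + 490 + 200 + 168 = 7404
L = 10222 / 7404 × 100 = 138.0605
Paasche component (current-period weights):
ΣP(t=1)Q(t=1) = 3108×3 + 5×127 + 6×33 + 2×109 = 9324 + 635 + 198 + 218 = 10375
ΣP(t=0)Q(t=1) = 2182×3 + 5×127 + 5×33 + 2×109 = 6546 + 635 + 165 + 218 = 7564
P = 10375 / 7564 × 100 = 137.1629
Fisher = √(L × P) = √(138.0605 × 137.1629) = 137.6110

137.61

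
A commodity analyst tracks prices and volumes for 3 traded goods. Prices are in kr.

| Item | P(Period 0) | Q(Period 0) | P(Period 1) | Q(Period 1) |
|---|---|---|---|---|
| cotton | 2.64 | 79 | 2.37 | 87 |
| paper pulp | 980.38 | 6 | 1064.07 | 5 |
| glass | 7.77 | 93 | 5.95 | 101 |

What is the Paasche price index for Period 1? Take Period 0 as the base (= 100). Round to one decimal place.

Paasche price index uses current-period quantities as weights.
ΣP(Period 1)·Q(Period 1) = 2.37×87 + 1064.07×5 + 5.95×101 = 206.19 + 5320.35 + 600.95 = 6127.49
ΣP(Period 0)·Q(Period 1) = 2.64×87 + 980.38×5 + 7.77×101 = 229.68 + 4901.9 + 784.77 = 5916.35
Index = 6127.49 / 5916.35 × 100 = 103.5688

103.6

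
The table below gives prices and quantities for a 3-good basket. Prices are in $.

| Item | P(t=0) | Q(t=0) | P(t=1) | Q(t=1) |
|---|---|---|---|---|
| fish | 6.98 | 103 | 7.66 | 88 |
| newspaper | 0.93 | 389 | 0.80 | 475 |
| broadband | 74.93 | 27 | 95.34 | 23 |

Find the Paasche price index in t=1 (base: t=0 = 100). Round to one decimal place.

Paasche price index uses current-period quantities as weights.
ΣP(t=1)·Q(t=1) = 7.66×88 + 0.80×475 + 95.34×23 = 674.08 + 380 + 2192.82 = 3246.9
ΣP(t=0)·Q(t=1) = 6.98×88 + 0.93×475 + 74.93×23 = 614.24 + 441.75 + 1723.39 = 2779.38
Index = 3246.9 / 2779.38 × 100 = 116.8210

116.8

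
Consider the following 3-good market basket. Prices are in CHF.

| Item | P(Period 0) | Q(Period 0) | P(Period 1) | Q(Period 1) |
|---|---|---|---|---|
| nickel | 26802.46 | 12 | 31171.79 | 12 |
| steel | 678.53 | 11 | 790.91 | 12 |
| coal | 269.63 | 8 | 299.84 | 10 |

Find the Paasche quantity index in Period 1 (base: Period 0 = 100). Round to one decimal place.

100.4

Paasche quantity index uses current-period prices as weights.
ΣP(Period 1)·Q(Period 1) = 31171.79×12 + 790.91×12 + 299.84×10 = 374061.48 + 9490.92 + 2998.4 = 386550.8
ΣP(Period 1)·Q(Period 0) = 31171.79×12 + 790.91×11 + 299.84×8 = 374061.48 + 8700.01 + 2398.72 = 385160.21
Index = 386550.8 / 385160.21 × 100 = 100.3610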